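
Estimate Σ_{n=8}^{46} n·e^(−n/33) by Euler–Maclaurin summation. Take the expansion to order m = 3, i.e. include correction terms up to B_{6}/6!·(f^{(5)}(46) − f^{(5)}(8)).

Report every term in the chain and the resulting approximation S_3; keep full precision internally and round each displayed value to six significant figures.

The integral term ∫_8^46 x·e^(−x/33) dx = 414.944.
Endpoint term: (f(8) + f(46))/2 = (6.27779 + 11.4124)/2 = 8.84510.
So far: 423.789.
Order-1 term: 1/12 · (-0.0977348 − 0.594487) = -0.0576852.
Running total after k=1: 423.732.
Order-2 term: −1/720 · (0.000365893 − 0.00198708) = 2.25165e-06.
Running total after k=2: 423.732.
Order-3 term: 1/30240 · (7.54392e-07 − 3.14808e-06) = -7.91565e-11.

S_3 ≈ 423.732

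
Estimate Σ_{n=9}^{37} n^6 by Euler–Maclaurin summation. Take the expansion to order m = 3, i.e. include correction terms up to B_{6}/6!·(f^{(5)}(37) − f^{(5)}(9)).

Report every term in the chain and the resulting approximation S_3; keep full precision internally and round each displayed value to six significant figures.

S_3 ≈ 1.48788e+10

∫_9^37 x^6 dx evaluates to 1.35610e+10.
Endpoint term: (f(9) + f(37))/2 = (531441 + 2.56573e+09)/2 = 1.28313e+09.
So far: 1.48441e+10.
Correction k=1: B_{2}/2! · (f^{(1)}(37) − f^{(1)}(9)) = 1/12 · (4.16064e+08 − 354294) = 3.46425e+07.
After k=1: 1.48788e+10.
Correction k=2: B_{4}/4! · (f^{(3)}(37) − f^{(3)}(9)) = −1/720 · (6.07836e+06 − 87480.0) = -8320.67.
After k=2: 1.48788e+10.
Correction k=3: B_{6}/6! · (f^{(5)}(37) − f^{(5)}(9)) = 1/30240 · (26640.0 − 6480.00) = 0.666667.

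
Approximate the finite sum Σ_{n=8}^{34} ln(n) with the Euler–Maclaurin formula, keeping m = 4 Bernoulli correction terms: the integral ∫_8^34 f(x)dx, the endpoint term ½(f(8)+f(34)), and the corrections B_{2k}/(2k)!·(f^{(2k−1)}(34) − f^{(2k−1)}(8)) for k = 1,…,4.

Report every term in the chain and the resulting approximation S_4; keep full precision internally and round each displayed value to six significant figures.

∫_8^34 ln(x) dx evaluates to 77.2607.
Endpoint term: (f(8) + f(34))/2 = (2.07944 + 3.52636)/2 = 2.80290.
Integral + boundary = 80.0636.
k=1: B_{2}/(2)! × [f^{(1)}(34) − f^{(1)}(8)] = 1/12 × (0.0294118 − 0.125000) = -0.00796569.
After k=1: 80.0557.
k=2: B_{4}/(4)! × [f^{(3)}(34) − f^{(3)}(8)] = −1/720 × (5.08854e-05 − 0.00390625) = 5.35467e-06.
After k=2: 80.0557.
k=3: B_{6}/(6)! × [f^{(5)}(34) − f^{(5)}(8)] = 1/30240 × (5.28222e-07 − 0.000732422) = -2.42028e-08.
After k=3: 80.0557.
k=4: B_{8}/(8)! × [f^{(7)}(34) − f^{(7)}(8)] = −1/1209600 × (1.37082e-08 − 0.000343323) = 2.83820e-10.

S_4 ≈ 80.0557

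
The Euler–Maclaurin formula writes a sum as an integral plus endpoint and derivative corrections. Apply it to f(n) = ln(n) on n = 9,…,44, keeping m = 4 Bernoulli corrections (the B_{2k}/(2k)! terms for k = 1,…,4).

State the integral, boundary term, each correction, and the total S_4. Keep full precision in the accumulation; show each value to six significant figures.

S_4 ≈ 114.713

∫_9^44 ln(x) dx evaluates to 111.729.
Endpoint term: (f(9) + f(44))/2 = (2.19722 + 3.78419)/2 = 2.99071.
Integral + boundary = 114.720.
Correction k=1: B_{2}/2! · (f^{(1)}(44) − f^{(1)}(9)) = 1/12 · (0.0227273 − 0.111111) = -0.00736532.
Running total after k=1: 114.713.
Correction k=2: B_{4}/4! · (f^{(3)}(44) − f^{(3)}(9)) = −1/720 · (2.34786e-05 − 0.00274348) = 3.77779e-06.
Running total after k=2: 114.713.
Correction k=3: B_{6}/6! · (f^{(5)}(44) − f^{(5)}(9)) = 1/30240 · (1.45528e-07 − 0.000406442) = -1.34357e-08.
Running total after k=3: 114.713.
Correction k=4: B_{8}/8! · (f^{(7)}(44) − f^{(7)}(9)) = −1/1209600 · (2.25509e-09 − 0.000150534) = 1.24448e-10.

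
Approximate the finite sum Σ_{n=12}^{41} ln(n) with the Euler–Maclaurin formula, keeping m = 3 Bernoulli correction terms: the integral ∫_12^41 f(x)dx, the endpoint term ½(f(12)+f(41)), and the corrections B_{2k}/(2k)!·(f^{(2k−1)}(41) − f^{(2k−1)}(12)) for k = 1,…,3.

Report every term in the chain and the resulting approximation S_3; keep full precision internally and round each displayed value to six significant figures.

The integral term ∫_12^41 ln(x) dx = 93.4376.
Boundary: ½(f(12) + f(41)) = ½(2.48491 + 3.71357) = 3.09924.
Integral + boundary = 96.5368.
Correction k=1: B_{2}/2! · (f^{(1)}(41) − f^{(1)}(12)) = 1/12 · (0.0243902 − 0.0833333) = -0.00491192.
After k=1: 96.5319.
Correction k=2: B_{4}/4! · (f^{(3)}(41) − f^{(3)}(12)) = −1/720 · (2.90187e-05 − 0.00115741) = 1.56721e-06.
After k=2: 96.5319.
Correction k=3: B_{6}/6! · (f^{(5)}(41) − f^{(5)}(12)) = 1/30240 · (2.07153e-07 − 9.64506e-05) = -3.18265e-09.

S_3 ≈ 96.5319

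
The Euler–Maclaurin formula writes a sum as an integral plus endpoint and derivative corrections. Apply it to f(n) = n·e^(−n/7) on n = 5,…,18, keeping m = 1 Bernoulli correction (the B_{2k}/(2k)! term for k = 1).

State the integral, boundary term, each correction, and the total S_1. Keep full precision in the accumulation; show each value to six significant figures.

S_1 ≈ 29.6369

∫_5^18 x·e^(−x/7) dx evaluates to 27.7469.
Boundary: ½(f(5) + f(18)) = ½(2.44771 + 1.37567) = 1.91169.
Integral + boundary = 29.6586.
Order-1 term: 1/12 · (-0.120098 − 0.139869) = -0.0216640.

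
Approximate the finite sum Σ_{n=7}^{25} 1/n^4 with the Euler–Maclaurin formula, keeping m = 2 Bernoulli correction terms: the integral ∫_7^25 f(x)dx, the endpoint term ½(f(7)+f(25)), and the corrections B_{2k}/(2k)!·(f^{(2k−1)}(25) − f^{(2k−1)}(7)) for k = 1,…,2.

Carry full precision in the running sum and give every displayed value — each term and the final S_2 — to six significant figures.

∫_7^25 1/x^4 dx evaluates to 0.000950484.
Boundary: ½(f(7) + f(25)) = ½(0.000416493 + 2.56000e-06) = 0.000209527.
Running total after boundary: 0.00116001.
Correction k=1: B_{2}/2! · (f^{(1)}(25) − f^{(1)}(7)) = 1/12 · (-4.09600e-07 − (-0.000237996)) = 1.97989e-05.
Running total after k=1: 0.00117981.
Correction k=2: B_{4}/4! · (f^{(3)}(25) − f^{(3)}(7)) = −1/720 · (-1.96608e-08 − (-0.000145712)) = -2.02350e-07.

S_2 ≈ 0.00117961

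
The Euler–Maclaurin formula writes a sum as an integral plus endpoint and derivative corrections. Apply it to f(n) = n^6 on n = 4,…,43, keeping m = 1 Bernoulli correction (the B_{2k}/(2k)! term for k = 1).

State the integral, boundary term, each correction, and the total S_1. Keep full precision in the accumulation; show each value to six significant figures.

∫_4^43 x^6 dx evaluates to 3.88312e+10.
½[f(4) + f(43)] = ½[4096.00 + 6.32136e+09] = 3.16068e+09.
Running total after boundary: 4.19919e+10.
k=1: B_{2}/(2)! × [f^{(1)}(43) − f^{(1)}(4)] = 1/12 × (8.82051e+08 − 6144.00) = 7.35037e+07.

S_1 ≈ 4.20654e+10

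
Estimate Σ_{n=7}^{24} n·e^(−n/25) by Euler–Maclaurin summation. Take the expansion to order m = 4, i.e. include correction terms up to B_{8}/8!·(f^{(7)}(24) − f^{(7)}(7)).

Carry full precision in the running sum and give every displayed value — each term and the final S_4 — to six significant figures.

S_4 ≈ 142.779

∫_7^24 x·e^(−x/25) dx evaluates to 135.583.
Boundary: ½(f(7) + f(24)) = ½(5.29049 + 9.18943) = 7.23996.
Running total after boundary: 142.823.
Order-1 term: 1/12 · (0.0153157 − 0.544164) = -0.0440707.
Partial sum through k=1: 142.779.
Order-2 term: −1/720 · (0.00124976 − 0.00328917) = 2.83251e-06.
Partial sum through k=2: 142.779.
Order-3 term: 1/30240 · (3.96003e-06 − 9.13229e-06) = -1.71040e-10.
Partial sum through k=3: 142.779.
Order-4 term: −1/1209600 · (9.47271e-09 − 2.08030e-08) = 9.36701e-15.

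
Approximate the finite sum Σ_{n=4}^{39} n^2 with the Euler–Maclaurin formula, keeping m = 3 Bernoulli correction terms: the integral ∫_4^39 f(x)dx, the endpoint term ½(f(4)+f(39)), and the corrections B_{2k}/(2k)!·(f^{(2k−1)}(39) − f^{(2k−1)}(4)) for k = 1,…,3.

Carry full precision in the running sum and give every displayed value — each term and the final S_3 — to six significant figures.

S_3 ≈ 20526.0

The integral term ∫_4^39 x^2 dx = 19751.7.
Boundary: ½(f(4) + f(39)) = ½(16.0000 + 1521.00) = 768.500.
So far: 20520.2.
Order-1 term: 1/12 · (78.0000 − 8.00000) = 5.83333.
Partial sum through k=1: 20526.0.
Order-2 term: −1/720 · (0.00000 − 0.00000) = 0.00000.
Partial sum through k=2: 20526.0.
Order-3 term: 1/30240 · (0.00000 − 0.00000) = 0.00000.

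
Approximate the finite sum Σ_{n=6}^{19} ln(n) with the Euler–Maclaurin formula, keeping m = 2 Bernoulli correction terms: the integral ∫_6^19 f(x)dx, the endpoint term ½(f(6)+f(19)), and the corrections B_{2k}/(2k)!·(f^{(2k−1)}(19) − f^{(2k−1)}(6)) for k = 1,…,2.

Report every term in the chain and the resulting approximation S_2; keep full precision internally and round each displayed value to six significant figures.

∫_6^19 ln(x) dx evaluates to 32.1938.
Boundary: ½(f(6) + f(19)) = ½(1.79176 + 2.94444) = 2.36810.
So far: 34.5619.
Correction k=1: B_{2}/2! · (f^{(1)}(19) − f^{(1)}(6)) = 1/12 · (0.0526316 − 0.166667) = -0.00950292.
After k=1: 34.5524.
Correction k=2: B_{4}/4! · (f^{(3)}(19) − f^{(3)}(6)) = −1/720 · (0.000291588 − 0.00925926) = 1.24551e-05.

S_2 ≈ 34.5524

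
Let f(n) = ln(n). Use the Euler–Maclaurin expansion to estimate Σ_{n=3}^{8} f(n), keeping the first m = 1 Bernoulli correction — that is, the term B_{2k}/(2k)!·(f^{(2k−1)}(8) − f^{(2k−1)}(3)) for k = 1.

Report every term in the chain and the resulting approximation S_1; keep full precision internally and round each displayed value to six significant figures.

S_1 ≈ 9.91136

∫_3^8 ln(x) dx evaluates to 8.33970.
Endpoint term: (f(3) + f(8))/2 = (1.09861 + 2.07944)/2 = 1.58903.
So far: 9.92872.
k=1: B_{2}/(2)! × [f^{(1)}(8) − f^{(1)}(3)] = 1/12 × (0.125000 − 0.333333) = -0.0173611.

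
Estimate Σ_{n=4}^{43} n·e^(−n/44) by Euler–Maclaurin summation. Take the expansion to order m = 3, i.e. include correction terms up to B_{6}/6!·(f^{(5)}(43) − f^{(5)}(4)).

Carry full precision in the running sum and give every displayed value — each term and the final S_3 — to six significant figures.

Integral: ∫_4^43 x·e^(−x/44) dx = 487.854.
Endpoint term: (f(4) + f(43))/2 = (3.65240 + 16.1825)/2 = 9.91743.
Running total after boundary: 497.772.
k=1: B_{2}/(2)! × [f^{(1)}(43) − f^{(1)}(4)] = 1/12 × (0.00855309 − 0.830092) = -0.0684615.
Partial sum through k=1: 497.703.
k=2: B_{4}/(4)! × [f^{(3)}(43) − f^{(3)}(4)] = −1/720 × (0.000393195 − 0.00137205) = 1.35952e-06.
Partial sum through k=2: 497.703.
k=3: B_{6}/(6)! × [f^{(5)}(43) − f^{(5)}(4)] = 1/30240 × (4.03911e-07 − 1.19594e-06) = -2.61914e-11.

S_3 ≈ 497.703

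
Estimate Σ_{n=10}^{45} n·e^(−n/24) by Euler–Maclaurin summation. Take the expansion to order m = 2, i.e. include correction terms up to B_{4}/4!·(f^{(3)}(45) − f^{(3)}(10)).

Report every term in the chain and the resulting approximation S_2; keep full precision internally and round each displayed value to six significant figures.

∫_10^45 x·e^(−x/24) dx evaluates to 283.985.
½[f(10) + f(45)] = ½[6.59241 + 6.90097] = 6.74669.
Running total after boundary: 290.731.
Correction k=1: B_{2}/2! · (f^{(1)}(45) − f^{(1)}(10)) = 1/12 · (-0.134186 − 0.384557) = -0.0432286.
Partial sum through k=1: 290.688.
Correction k=2: B_{4}/4! · (f^{(3)}(45) − f^{(3)}(10)) = −1/720 · (0.000299521 − 0.00295666) = 3.69048e-06.

S_2 ≈ 290.688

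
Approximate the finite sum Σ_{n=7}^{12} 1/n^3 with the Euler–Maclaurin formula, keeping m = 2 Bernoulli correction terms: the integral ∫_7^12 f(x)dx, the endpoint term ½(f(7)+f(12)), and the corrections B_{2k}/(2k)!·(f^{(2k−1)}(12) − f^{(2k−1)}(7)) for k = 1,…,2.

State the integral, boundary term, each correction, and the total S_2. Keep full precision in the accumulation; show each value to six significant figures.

The integral term ∫_7^12 1/x^3 dx = 0.00673186.
Boundary: ½(f(7) + f(12)) = ½(0.00291545 + 0.000578704) = 0.00174708.
Integral + boundary = 0.00847894.
Correction k=1: B_{2}/2! · (f^{(1)}(12) − f^{(1)}(7)) = 1/12 · (-0.000144676 − (-0.00124948)) = 9.20670e-05.
Partial sum through k=1: 0.00857100.
Correction k=2: B_{4}/4! · (f^{(3)}(12) − f^{(3)}(7)) = −1/720 · (-2.00939e-05 − (-0.000509992)) = -6.80413e-07.

S_2 ≈ 0.00857032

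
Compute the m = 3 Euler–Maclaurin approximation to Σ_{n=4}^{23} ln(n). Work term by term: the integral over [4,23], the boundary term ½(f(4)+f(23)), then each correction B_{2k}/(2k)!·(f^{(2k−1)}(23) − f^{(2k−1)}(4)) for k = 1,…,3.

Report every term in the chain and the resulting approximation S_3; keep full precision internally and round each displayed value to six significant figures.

The integral term ∫_4^23 ln(x) dx = 47.5712.
Endpoint term: (f(4) + f(23))/2 = (1.38629 + 3.13549)/2 = 2.26089.
So far: 49.8321.
Correction k=1: B_{2}/2! · (f^{(1)}(23) − f^{(1)}(4)) = 1/12 · (0.0434783 − 0.250000) = -0.0172101.
Partial sum through k=1: 49.8149.
Correction k=2: B_{4}/4! · (f^{(3)}(23) − f^{(3)}(4)) = −1/720 · (0.000164379 − 0.0312500) = 4.31745e-05.
Partial sum through k=2: 49.8149.
Correction k=3: B_{6}/6! · (f^{(5)}(23) − f^{(5)}(4)) = 1/30240 · (3.72883e-06 − 0.0234375) = -7.74926e-07.

S_3 ≈ 49.8149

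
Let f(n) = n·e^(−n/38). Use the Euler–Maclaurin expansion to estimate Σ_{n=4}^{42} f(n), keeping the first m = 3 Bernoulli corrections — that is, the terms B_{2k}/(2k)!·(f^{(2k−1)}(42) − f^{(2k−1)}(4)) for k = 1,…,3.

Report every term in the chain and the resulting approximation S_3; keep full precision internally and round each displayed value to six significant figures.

S_3 ≈ 438.607

Integral: ∫_4^42 x·e^(−x/38) dx = 429.924.
½[f(4) + f(42)] = ½[3.60035 + 13.9072] = 8.75377.
Running total after boundary: 438.677.
Correction k=1: B_{2}/2! · (f^{(1)}(42) − f^{(1)}(4)) = 1/12 · (-0.0348551 − 0.805342) = -0.0700164.
Running total after k=1: 438.607.
Correction k=2: B_{4}/4! · (f^{(3)}(42) − f^{(3)}(4)) = −1/720 · (0.000434482 − 0.00180437) = 1.90263e-06.
Running total after k=2: 438.607.
Correction k=3: B_{6}/6! · (f^{(5)}(42) − f^{(5)}(4)) = 1/30240 · (6.18492e-07 − 2.11290e-06) = -4.94184e-11.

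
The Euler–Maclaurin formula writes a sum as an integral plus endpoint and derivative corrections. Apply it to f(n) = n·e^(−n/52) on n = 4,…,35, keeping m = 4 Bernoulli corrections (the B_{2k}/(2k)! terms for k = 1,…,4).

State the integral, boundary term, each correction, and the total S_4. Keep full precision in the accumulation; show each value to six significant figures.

S_4 ≈ 399.263

The integral term ∫_4^35 x·e^(−x/52) dx = 388.541.
½[f(4) + f(35)] = ½[3.70384 + 17.8548] = 10.7793.
Integral + boundary = 399.320.
k=1: B_{2}/(2)! × [f^{(1)}(35) − f^{(1)}(4)] = 1/12 × (0.166775 − 0.854733) = -0.0573298.
After k=1: 399.263.
k=2: B_{4}/(4)! × [f^{(3)}(35) − f^{(3)}(4)] = −1/720 × (0.000438997 − 0.00100098) = 7.80535e-07.
After k=2: 399.263.
k=3: B_{6}/(6)! × [f^{(5)}(35) − f^{(5)}(4)] = 1/30240 × (3.01892e-07 − 6.23471e-07) = -1.06342e-11.
After k=3: 399.263.
k=4: B_{8}/(8)! × [f^{(7)}(35) − f^{(7)}(4)] = −1/1209600 × (1.63252e-10 − 3.24244e-10) = 1.33095e-16.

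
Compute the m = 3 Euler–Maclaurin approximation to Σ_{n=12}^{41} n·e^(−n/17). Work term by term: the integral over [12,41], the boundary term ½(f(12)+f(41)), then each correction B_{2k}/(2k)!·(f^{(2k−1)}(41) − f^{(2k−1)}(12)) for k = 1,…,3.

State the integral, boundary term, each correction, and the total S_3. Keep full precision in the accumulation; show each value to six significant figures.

Integral: ∫_12^41 x·e^(−x/17) dx = 154.979.
Endpoint term: (f(12) + f(41))/2 = (5.92407 + 3.67593)/2 = 4.80000.
So far: 159.779.
k=1: B_{2}/(2)! × [f^{(1)}(41) − f^{(1)}(12)] = 1/12 × (-0.126574 − 0.145198) = -0.0226477.
After k=1: 159.756.
k=2: B_{4}/(4)! × [f^{(3)}(41) − f^{(3)}(12)] = −1/720 × (0.000182489 − 0.00391884) = 5.18937e-06.
After k=2: 159.756.
k=3: B_{6}/(6)! × [f^{(5)}(41) − f^{(5)}(12)] = 1/30240 × (2.77838e-06 − 2.53815e-05) = -7.47458e-10.

S_3 ≈ 159.756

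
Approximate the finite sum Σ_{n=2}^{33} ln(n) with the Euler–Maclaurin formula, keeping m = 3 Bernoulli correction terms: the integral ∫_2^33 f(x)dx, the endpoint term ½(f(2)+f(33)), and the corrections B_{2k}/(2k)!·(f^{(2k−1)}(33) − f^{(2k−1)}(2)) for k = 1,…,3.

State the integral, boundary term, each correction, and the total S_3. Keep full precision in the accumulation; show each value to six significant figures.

The integral term ∫_2^33 ln(x) dx = 82.9985.
½[f(2) + f(33)] = ½[0.693147 + 3.49651] = 2.09483.
Integral + boundary = 85.0933.
Correction k=1: B_{2}/2! · (f^{(1)}(33) − f^{(1)}(2)) = 1/12 · (0.0303030 − 0.500000) = -0.0391414.
Partial sum through k=1: 85.0541.
Correction k=2: B_{4}/4! · (f^{(3)}(33) − f^{(3)}(2)) = −1/720 · (5.56529e-05 − 0.250000) = 0.000347145.
Partial sum through k=2: 85.0545.
Correction k=3: B_{6}/6! · (f^{(5)}(33) − f^{(5)}(2)) = 1/30240 · (6.13256e-07 − 0.750000) = -2.48016e-05.

S_3 ≈ 85.0545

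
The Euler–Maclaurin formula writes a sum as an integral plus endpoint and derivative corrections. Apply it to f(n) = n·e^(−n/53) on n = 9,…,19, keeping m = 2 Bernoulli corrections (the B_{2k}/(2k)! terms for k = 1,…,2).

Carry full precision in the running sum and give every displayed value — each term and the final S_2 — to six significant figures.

S_2 ≈ 116.865

∫_9^19 x·e^(−x/53) dx evaluates to 106.451.
Endpoint term: (f(9) + f(19))/2 = (7.59442 + 13.2759)/2 = 10.4351.
So far: 116.886.
Correction k=1: B_{2}/2! · (f^{(1)}(19) − f^{(1)}(9)) = 1/12 · (0.448242 − 0.700533) = -0.0210243.
Running total after k=1: 116.865.
Correction k=2: B_{4}/4! · (f^{(3)}(19) − f^{(3)}(9)) = −1/720 · (0.000657067 − 0.000850189) = 2.68225e-07.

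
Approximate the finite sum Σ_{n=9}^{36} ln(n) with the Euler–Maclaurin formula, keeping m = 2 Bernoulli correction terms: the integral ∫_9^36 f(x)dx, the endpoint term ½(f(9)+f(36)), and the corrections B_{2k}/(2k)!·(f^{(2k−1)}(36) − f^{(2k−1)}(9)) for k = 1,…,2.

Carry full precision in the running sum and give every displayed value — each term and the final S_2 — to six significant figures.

S_2 ≈ 85.1151

The integral term ∫_9^36 ln(x) dx = 82.2317.
Boundary: ½(f(9) + f(36)) = ½(2.19722 + 3.58352) = 2.89037.
Running total after boundary: 85.1220.
k=1: B_{2}/(2)! × [f^{(1)}(36) − f^{(1)}(9)] = 1/12 × (0.0277778 − 0.111111) = -0.00694444.
Partial sum through k=1: 85.1151.
k=2: B_{4}/(4)! × [f^{(3)}(36) − f^{(3)}(9)] = −1/720 × (4.28669e-05 − 0.00274348) = 3.75086e-06.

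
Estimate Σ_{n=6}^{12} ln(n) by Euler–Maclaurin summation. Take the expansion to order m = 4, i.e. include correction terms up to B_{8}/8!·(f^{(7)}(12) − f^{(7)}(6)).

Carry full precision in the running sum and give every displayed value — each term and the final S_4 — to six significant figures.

S_4 ≈ 15.1997

The integral term ∫_6^12 ln(x) dx = 13.0683.
Boundary: ½(f(6) + f(12)) = ½(1.79176 + 2.48491) = 2.13833.
So far: 15.2067.
Correction k=1: B_{2}/2! · (f^{(1)}(12) − f^{(1)}(6)) = 1/12 · (0.0833333 − 0.166667) = -0.00694444.
Running total after k=1: 15.1997.
Correction k=2: B_{4}/4! · (f^{(3)}(12) − f^{(3)}(6)) = −1/720 · (0.00115741 − 0.00925926) = 1.12526e-05.
Running total after k=2: 15.1997.
Correction k=3: B_{6}/6! · (f^{(5)}(12) − f^{(5)}(6)) = 1/30240 · (9.64506e-05 − 0.00308642) = -9.88746e-08.
Running total after k=3: 15.1997.
Correction k=4: B_{8}/8! · (f^{(7)}(12) − f^{(7)}(6)) = −1/1209600 · (2.00939e-05 − 0.00257202) = 2.10972e-09.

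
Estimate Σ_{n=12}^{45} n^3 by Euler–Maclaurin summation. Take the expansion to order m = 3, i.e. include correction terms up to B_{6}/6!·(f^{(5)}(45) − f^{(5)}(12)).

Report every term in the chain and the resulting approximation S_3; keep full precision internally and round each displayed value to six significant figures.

S_3 ≈ 1.06687e+06

Integral: ∫_12^45 x^3 dx = 1.01997e+06.
Boundary: ½(f(12) + f(45)) = ½(1728.00 + 91125.0) = 46426.5.
So far: 1.06640e+06.
k=1: B_{2}/(2)! × [f^{(1)}(45) − f^{(1)}(12)] = 1/12 × (6075.00 − 432.000) = 470.250.
Running total after k=1: 1.06687e+06.
k=2: B_{4}/(4)! × [f^{(3)}(45) − f^{(3)}(12)] = −1/720 × (6.00000 − 6.00000) = 0.00000.
Running total after k=2: 1.06687e+06.
k=3: B_{6}/(6)! × [f^{(5)}(45) − f^{(5)}(12)] = 1/30240 × (0.00000 − 0.00000) = 0.00000.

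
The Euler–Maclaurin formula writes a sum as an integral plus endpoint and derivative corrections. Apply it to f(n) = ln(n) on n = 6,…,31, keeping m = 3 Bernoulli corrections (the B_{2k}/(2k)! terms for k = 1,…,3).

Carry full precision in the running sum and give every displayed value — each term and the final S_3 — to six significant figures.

S_3 ≈ 73.3047

Integral: ∫_6^31 ln(x) dx = 70.7030.
Boundary: ½(f(6) + f(31)) = ½(1.79176 + 3.43399) = 2.61287.
So far: 73.3159.
k=1: B_{2}/(2)! × [f^{(1)}(31) − f^{(1)}(6)] = 1/12 × (0.0322581 − 0.166667) = -0.0112007.
After k=1: 73.3047.
k=2: B_{4}/(4)! × [f^{(3)}(31) − f^{(3)}(6)] = −1/720 × (6.71344e-05 − 0.00925926) = 1.27668e-05.
After k=2: 73.3047.
k=3: B_{6}/(6)! × [f^{(5)}(31) − f^{(5)}(6)] = 1/30240 × (8.38306e-07 − 0.00308642) = -1.02036e-07.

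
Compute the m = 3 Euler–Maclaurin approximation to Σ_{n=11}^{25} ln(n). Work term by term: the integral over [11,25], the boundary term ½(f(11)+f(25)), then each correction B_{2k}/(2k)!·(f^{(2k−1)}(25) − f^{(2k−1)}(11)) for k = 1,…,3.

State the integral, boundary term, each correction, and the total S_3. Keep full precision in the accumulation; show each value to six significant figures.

S_3 ≈ 42.8992

Integral: ∫_11^25 ln(x) dx = 40.0950.
Endpoint term: (f(11) + f(25))/2 = (2.39790 + 3.21888)/2 = 2.80839.
So far: 42.9034.
Order-1 term: 1/12 · (0.0400000 − 0.0909091) = -0.00424242.
Partial sum through k=1: 42.8992.
Order-2 term: −1/720 · (0.000128000 − 0.00150263) = 1.90921e-06.
Partial sum through k=2: 42.8992.
Order-3 term: 1/30240 · (2.45760e-06 − 0.000149021) = -4.84668e-09.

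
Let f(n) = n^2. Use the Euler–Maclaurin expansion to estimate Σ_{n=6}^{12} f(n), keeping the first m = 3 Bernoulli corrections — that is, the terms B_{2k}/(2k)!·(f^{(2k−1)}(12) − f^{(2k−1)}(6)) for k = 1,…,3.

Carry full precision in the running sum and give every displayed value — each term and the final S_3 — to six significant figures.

S_3 ≈ 595.000

Integral: ∫_6^12 x^2 dx = 504.000.
Boundary: ½(f(6) + f(12)) = ½(36.0000 + 144.000) = 90.0000.
Running total after boundary: 594.000.
Order-1 term: 1/12 · (24.0000 − 12.0000) = 1.00000.
Running total after k=1: 595.000.
Order-2 term: −1/720 · (0.00000 − 0.00000) = 0.00000.
Running total after k=2: 595.000.
Order-3 term: 1/30240 · (0.00000 − 0.00000) = 0.00000.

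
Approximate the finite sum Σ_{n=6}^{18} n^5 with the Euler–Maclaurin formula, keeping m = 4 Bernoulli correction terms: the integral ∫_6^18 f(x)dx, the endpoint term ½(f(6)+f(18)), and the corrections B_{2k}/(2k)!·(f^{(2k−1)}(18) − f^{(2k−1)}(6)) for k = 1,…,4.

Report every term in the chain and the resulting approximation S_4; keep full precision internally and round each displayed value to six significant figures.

S_4 ≈ 6.65278e+06

The integral term ∫_6^18 x^5 dx = 5.66093e+06.
Endpoint term: (f(6) + f(18))/2 = (7776.00 + 1.88957e+06)/2 = 948672.
So far: 6.60960e+06.
k=1: B_{2}/(2)! × [f^{(1)}(18) − f^{(1)}(6)] = 1/12 × (524880 − 6480.00) = 43200.0.
Running total after k=1: 6.65280e+06.
k=2: B_{4}/(4)! × [f^{(3)}(18) − f^{(3)}(6)] = −1/720 × (19440.0 − 2160.00) = -24.0000.
Running total after k=2: 6.65278e+06.
k=3: B_{6}/(6)! × [f^{(5)}(18) − f^{(5)}(6)] = 1/30240 × (120.000 − 120.000) = 0.00000.
Running total after k=3: 6.65278e+06.
k=4: B_{8}/(8)! × [f^{(7)}(18) − f^{(7)}(6)] = −1/1209600 × (0.00000 − 0.00000) = 0.00000.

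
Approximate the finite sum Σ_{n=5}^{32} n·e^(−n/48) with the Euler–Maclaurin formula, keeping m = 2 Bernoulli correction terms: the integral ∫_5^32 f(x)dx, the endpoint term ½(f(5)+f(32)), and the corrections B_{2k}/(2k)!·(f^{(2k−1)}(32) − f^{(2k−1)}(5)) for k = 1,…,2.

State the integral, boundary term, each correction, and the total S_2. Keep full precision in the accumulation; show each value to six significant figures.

S_2 ≈ 331.228

The integral term ∫_5^32 x·e^(−x/48) dx = 320.813.
Endpoint term: (f(5) + f(32))/2 = (4.50538 + 16.4293)/2 = 10.4674.
Integral + boundary = 331.281.
Order-1 term: 1/12 · (0.171139 − 0.807213) = -0.0530062.
Partial sum through k=1: 331.228.
Order-2 term: −1/720 · (0.000519954 − 0.00113254) = 8.50809e-07.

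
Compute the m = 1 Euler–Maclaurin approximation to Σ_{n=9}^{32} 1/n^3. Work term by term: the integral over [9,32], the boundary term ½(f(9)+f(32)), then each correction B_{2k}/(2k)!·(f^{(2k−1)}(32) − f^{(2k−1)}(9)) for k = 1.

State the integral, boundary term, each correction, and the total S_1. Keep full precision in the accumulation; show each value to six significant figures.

S_1 ≈ 0.00642355

∫_9^32 1/x^3 dx evaluates to 0.00568456.
Boundary: ½(f(9) + f(32)) = ½(0.00137174 + 3.05176e-05) = 0.000701130.
Integral + boundary = 0.00638569.
k=1: B_{2}/(2)! × [f^{(1)}(32) − f^{(1)}(9)] = 1/12 × (-2.86102e-06 − (-0.000457247)) = 3.78655e-05.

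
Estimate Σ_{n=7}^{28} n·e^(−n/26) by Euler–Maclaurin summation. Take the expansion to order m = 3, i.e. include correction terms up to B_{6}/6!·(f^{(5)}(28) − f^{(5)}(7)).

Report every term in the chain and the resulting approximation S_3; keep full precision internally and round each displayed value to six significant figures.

Integral: ∫_7^28 x·e^(−x/26) dx = 177.222.
Endpoint term: (f(7) + f(28))/2 = (5.34777 + 9.53798)/2 = 7.44287.
Running total after boundary: 184.665.
Order-1 term: 1/12 · (-0.0262032 − 0.558284) = -0.0487072.
After k=1: 184.616.
Order-2 term: −1/720 · (0.000969055 − 0.00308612) = 2.94037e-06.
After k=2: 184.616.
Order-3 term: 1/30240 · (2.92437e-06 − 7.90884e-06) = -1.64831e-10.

S_3 ≈ 184.616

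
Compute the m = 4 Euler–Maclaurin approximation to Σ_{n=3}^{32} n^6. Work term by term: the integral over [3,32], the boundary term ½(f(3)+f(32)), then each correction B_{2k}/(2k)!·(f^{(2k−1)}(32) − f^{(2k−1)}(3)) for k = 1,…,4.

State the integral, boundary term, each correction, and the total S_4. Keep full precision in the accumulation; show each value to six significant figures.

S_4 ≈ 5.46218e+09

∫_3^32 x^6 dx evaluates to 4.90853e+09.
Boundary: ½(f(3) + f(32)) = ½(729.000 + 1.07374e+09) = 5.36871e+08.
Integral + boundary = 5.44541e+09.
Order-1 term: 1/12 · (2.01327e+08 − 1458.00) = 1.67771e+07.
Partial sum through k=1: 5.46218e+09.
Order-2 term: −1/720 · (3.93216e+06 − 3240.00) = -5456.83.
Partial sum through k=2: 5.46218e+09.
Order-3 term: 1/30240 · (23040.0 − 2160.00) = 0.690476.
Partial sum through k=3: 5.46218e+09.
Order-4 term: −1/1209600 · (0.00000 − 0.00000) = 0.00000.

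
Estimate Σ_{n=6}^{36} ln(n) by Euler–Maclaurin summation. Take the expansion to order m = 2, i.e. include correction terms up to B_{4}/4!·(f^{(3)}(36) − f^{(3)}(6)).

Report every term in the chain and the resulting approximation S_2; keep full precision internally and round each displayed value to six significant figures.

S_2 ≈ 90.9322

Integral: ∫_6^36 ln(x) dx = 88.2561.
½[f(6) + f(36)] = ½[1.79176 + 3.58352] = 2.68764.
Integral + boundary = 90.9438.
k=1: B_{2}/(2)! × [f^{(1)}(36) − f^{(1)}(6)] = 1/12 × (0.0277778 − 0.166667) = -0.0115741.
Running total after k=1: 90.9322.
k=2: B_{4}/(4)! × [f^{(3)}(36) − f^{(3)}(6)] = −1/720 × (4.28669e-05 − 0.00925926) = 1.28005e-05.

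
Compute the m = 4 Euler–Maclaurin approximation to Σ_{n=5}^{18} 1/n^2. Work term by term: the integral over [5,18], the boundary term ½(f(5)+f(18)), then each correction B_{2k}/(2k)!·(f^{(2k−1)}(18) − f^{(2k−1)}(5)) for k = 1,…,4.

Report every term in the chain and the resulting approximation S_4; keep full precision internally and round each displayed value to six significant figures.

Integral: ∫_5^18 1/x^2 dx = 0.144444.
Endpoint term: (f(5) + f(18))/2 = (0.0400000 + 0.00308642)/2 = 0.0215432.
Integral + boundary = 0.165988.
Order-1 term: 1/12 · (-0.000342936 − (-0.0160000)) = 0.00130476.
After k=1: 0.167292.
Order-2 term: −1/720 · (-1.27013e-05 − (-0.00768000)) = -1.06490e-05.
After k=2: 0.167282.
Order-3 term: 1/30240 · (-1.17605e-06 − (-0.00921600)) = 3.04723e-07.
After k=3: 0.167282.
Order-4 term: −1/1209600 · (-2.03268e-07 − (-0.0206438)) = -1.70665e-08.

S_4 ≈ 0.167282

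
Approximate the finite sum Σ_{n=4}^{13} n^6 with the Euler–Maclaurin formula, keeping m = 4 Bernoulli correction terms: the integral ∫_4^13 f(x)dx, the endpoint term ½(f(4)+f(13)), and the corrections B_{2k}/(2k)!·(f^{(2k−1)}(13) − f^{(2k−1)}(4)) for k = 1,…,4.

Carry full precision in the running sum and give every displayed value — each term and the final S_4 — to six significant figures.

S_4 ≈ 1.15620e+07

∫_4^13 x^6 dx evaluates to 8.96173e+06.
Endpoint term: (f(4) + f(13))/2 = (4096.00 + 4.82681e+06)/2 = 2.41545e+06.
Running total after boundary: 1.13772e+07.
Correction k=1: B_{2}/2! · (f^{(1)}(13) − f^{(1)}(4)) = 1/12 · (2.22776e+06 − 6144.00) = 185134.
Running total after k=1: 1.15623e+07.
Correction k=2: B_{4}/4! · (f^{(3)}(13) − f^{(3)}(4)) = −1/720 · (263640 − 7680.00) = -355.500.
Running total after k=2: 1.15620e+07.
Correction k=3: B_{6}/6! · (f^{(5)}(13) − f^{(5)}(4)) = 1/30240 · (9360.00 − 2880.00) = 0.214286.
Running total after k=3: 1.15620e+07.
Correction k=4: B_{8}/8! · (f^{(7)}(13) − f^{(7)}(4)) = −1/1209600 · (0.00000 − 0.00000) = 0.00000.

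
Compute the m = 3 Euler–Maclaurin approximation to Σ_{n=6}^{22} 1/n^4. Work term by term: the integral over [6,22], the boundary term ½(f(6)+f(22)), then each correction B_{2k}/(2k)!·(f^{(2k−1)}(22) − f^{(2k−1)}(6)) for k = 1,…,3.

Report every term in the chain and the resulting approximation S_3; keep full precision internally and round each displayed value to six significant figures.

S_3 ≈ 0.00194207

∫_6^22 1/x^4 dx evaluates to 0.00151191.
Boundary: ½(f(6) + f(22)) = ½(0.000771605 + 4.26883e-06) = 0.000387937.
Running total after boundary: 0.00189984.
Order-1 term: 1/12 · (-7.76152e-07 − (-0.000514403)) = 4.28023e-05.
Running total after k=1: 0.00194264.
Order-2 term: −1/720 · (-4.81086e-08 − (-0.000428669)) = -5.95307e-07.
Running total after k=2: 0.00194205.
Order-3 term: 1/30240 · (-5.56628e-09 − (-0.000666819)) = 2.20507e-08.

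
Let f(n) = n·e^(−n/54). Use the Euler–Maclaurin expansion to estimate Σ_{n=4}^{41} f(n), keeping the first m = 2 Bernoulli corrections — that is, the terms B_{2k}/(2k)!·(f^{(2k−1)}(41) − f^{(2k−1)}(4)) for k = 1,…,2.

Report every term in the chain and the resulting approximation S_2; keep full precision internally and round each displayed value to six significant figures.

S_2 ≈ 518.867

The integral term ∫_4^41 x·e^(−x/54) dx = 507.478.
½[f(4) + f(41)] = ½[3.71441 + 19.1885] = 11.4515.
Running total after boundary: 518.929.
Order-1 term: 1/12 · (0.112670 − 0.859818) = -0.0622623.
After k=1: 518.867.
Order-2 term: −1/720 · (0.000359635 − 0.000931764) = 7.94623e-07.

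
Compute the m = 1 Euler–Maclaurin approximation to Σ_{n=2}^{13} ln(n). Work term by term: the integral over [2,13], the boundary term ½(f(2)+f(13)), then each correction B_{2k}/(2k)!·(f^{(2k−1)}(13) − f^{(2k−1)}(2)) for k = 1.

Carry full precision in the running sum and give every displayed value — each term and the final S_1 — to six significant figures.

S_1 ≈ 22.5518

∫_2^13 ln(x) dx evaluates to 20.9580.
Endpoint term: (f(2) + f(13))/2 = (0.693147 + 2.56495)/2 = 1.62905.
Integral + boundary = 22.5871.
Order-1 term: 1/12 · (0.0769231 − 0.500000) = -0.0352564.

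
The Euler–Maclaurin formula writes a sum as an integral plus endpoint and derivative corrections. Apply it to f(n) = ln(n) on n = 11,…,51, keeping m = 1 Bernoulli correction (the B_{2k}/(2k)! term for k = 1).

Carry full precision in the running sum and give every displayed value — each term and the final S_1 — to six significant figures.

The integral term ∫_11^51 ln(x) dx = 134.146.
Endpoint term: (f(11) + f(51))/2 = (2.39790 + 3.93183)/2 = 3.16486.
Integral + boundary = 137.311.
Correction k=1: B_{2}/2! · (f^{(1)}(51) − f^{(1)}(11)) = 1/12 · (0.0196078 − 0.0909091) = -0.00594177.

S_1 ≈ 137.305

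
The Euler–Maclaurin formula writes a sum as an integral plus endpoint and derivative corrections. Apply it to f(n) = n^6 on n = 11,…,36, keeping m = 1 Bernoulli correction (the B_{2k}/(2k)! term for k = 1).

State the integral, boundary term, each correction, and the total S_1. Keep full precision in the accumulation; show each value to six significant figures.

∫_11^36 x^6 dx evaluates to 1.11921e+10.
½[f(11) + f(36)] = ½[1.77156e+06 + 2.17678e+09] = 1.08928e+09.
Running total after boundary: 1.22814e+10.
Correction k=1: B_{2}/2! · (f^{(1)}(36) − f^{(1)}(11)) = 1/12 · (3.62797e+08 − 966306) = 3.01526e+07.

S_1 ≈ 1.23115e+10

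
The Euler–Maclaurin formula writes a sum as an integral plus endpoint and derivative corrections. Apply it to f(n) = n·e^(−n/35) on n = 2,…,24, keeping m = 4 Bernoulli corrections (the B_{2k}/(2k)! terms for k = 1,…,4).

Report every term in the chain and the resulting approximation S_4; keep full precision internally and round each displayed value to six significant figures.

S_4 ≈ 189.800

Integral: ∫_2^24 x·e^(−x/35) dx = 182.872.
Endpoint term: (f(2) + f(24))/2 = (1.88892 + 12.0895)/2 = 6.98922.
Running total after boundary: 189.861.
Correction k=1: B_{2}/2! · (f^{(1)}(24) − f^{(1)}(2)) = 1/12 · (0.158315 − 0.890490) = -0.0610146.
Running total after k=1: 189.800.
Correction k=2: B_{4}/4! · (f^{(3)}(24) − f^{(3)}(2)) = −1/720 · (0.000951654 − 0.00226890) = 1.82952e-06.
Running total after k=2: 189.800.
Correction k=3: B_{6}/6! · (f^{(5)}(24) − f^{(5)}(2)) = 1/30240 · (1.44822e-06 − 3.11092e-06) = -5.49835e-11.
Running total after k=3: 189.800.
Correction k=4: B_{8}/8! · (f^{(7)}(24) − f^{(7)}(2)) = −1/1209600 · (1.73027e-09 − 3.56708e-09) = 1.51853e-15.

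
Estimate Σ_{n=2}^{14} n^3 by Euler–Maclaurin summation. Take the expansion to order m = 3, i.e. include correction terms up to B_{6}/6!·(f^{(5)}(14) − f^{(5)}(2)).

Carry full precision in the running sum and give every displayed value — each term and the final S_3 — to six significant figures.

Integral: ∫_2^14 x^3 dx = 9600.00.
½[f(2) + f(14)] = ½[8.00000 + 2744.00] = 1376.00.
Running total after boundary: 10976.0.
Order-1 term: 1/12 · (588.000 − 12.0000) = 48.0000.
Partial sum through k=1: 11024.0.
Order-2 term: −1/720 · (6.00000 − 6.00000) = 0.00000.
Partial sum through k=2: 11024.0.
Order-3 term: 1/30240 · (0.00000 − 0.00000) = 0.00000.

S_3 ≈ 11024.0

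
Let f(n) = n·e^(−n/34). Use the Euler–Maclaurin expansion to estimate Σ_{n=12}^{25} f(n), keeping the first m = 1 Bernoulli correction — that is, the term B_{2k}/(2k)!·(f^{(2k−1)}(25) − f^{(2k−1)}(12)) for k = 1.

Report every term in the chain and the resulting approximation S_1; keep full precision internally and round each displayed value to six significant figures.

S_1 ≈ 147.471

∫_12^25 x·e^(−x/34) dx evaluates to 137.290.
Boundary: ½(f(12) + f(25)) = ½(8.43142 + 11.9841) = 10.2078.
Running total after boundary: 147.498.
k=1: B_{2}/(2)! × [f^{(1)}(25) − f^{(1)}(12)] = 1/12 × (0.126891 − 0.454636) = -0.0273121.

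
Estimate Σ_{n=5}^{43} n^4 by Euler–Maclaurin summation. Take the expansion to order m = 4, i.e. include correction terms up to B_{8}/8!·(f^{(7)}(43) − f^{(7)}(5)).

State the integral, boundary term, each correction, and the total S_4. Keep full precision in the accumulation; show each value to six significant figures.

S_4 ≈ 3.11372e+07

Integral: ∫_5^43 x^4 dx = 2.94011e+07.
½[f(5) + f(43)] = ½[625.000 + 3.41880e+06] = 1.70971e+06.
So far: 3.11108e+07.
k=1: B_{2}/(2)! × [f^{(1)}(43) − f^{(1)}(5)] = 1/12 × (318028 − 500.000) = 26460.7.
After k=1: 3.11372e+07.
k=2: B_{4}/(4)! × [f^{(3)}(43) − f^{(3)}(5)] = −1/720 × (1032.00 − 120.000) = -1.26667.
After k=2: 3.11372e+07.
k=3: B_{6}/(6)! × [f^{(5)}(43) − f^{(5)}(5)] = 1/30240 × (0.00000 − 0.00000) = 0.00000.
After k=3: 3.11372e+07.
k=4: B_{8}/(8)! × [f^{(7)}(43) − f^{(7)}(5)] = −1/1209600 × (0.00000 − 0.00000) = 0.00000.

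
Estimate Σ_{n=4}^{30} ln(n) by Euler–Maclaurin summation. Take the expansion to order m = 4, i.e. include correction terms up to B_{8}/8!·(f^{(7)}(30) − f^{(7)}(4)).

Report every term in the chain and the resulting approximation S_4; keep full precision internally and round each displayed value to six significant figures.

S_4 ≈ 72.8665

The integral term ∫_4^30 ln(x) dx = 70.4907.
½[f(4) + f(30)] = ½[1.38629 + 3.40120] = 2.39375.
Integral + boundary = 72.8845.
Order-1 term: 1/12 · (0.0333333 − 0.250000) = -0.0180556.
Running total after k=1: 72.8664.
Order-2 term: −1/720 · (7.40741e-05 − 0.0312500) = 4.32999e-05.
Running total after k=2: 72.8665.
Order-3 term: 1/30240 · (9.87654e-07 − 0.0234375) = -7.75017e-07.
Running total after k=3: 72.8665.
Order-4 term: −1/1209600 · (3.29218e-08 − 0.0439453) = 3.63304e-08.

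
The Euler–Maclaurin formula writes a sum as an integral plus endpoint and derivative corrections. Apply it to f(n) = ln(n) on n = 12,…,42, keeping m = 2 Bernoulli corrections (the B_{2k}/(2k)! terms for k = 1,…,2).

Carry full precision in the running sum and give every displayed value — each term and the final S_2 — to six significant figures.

S_2 ≈ 100.270

∫_12^42 ln(x) dx evaluates to 97.1632.
½[f(12) + f(42)] = ½[2.48491 + 3.73767] = 3.11129.
So far: 100.275.
Correction k=1: B_{2}/2! · (f^{(1)}(42) − f^{(1)}(12)) = 1/12 · (0.0238095 − 0.0833333) = -0.00496032.
Partial sum through k=1: 100.270.
Correction k=2: B_{4}/4! · (f^{(3)}(42) − f^{(3)}(12)) = −1/720 · (2.69949e-05 − 0.00115741) = 1.57002e-06.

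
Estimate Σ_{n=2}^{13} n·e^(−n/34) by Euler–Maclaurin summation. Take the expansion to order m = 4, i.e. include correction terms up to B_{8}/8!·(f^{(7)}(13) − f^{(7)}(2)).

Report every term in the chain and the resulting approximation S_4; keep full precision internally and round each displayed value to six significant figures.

The integral term ∫_2^13 x·e^(−x/34) dx = 63.8345.
Endpoint term: (f(2) + f(13))/2 = (1.88575 + 8.86930)/2 = 5.37753.
Running total after boundary: 69.2120.
Order-1 term: 1/12 · (0.421392 − 0.887410) = -0.0388348.
Running total after k=1: 69.1732.
Order-2 term: −1/720 · (0.00154490 − 0.00239892) = 1.18615e-06.
Running total after k=2: 69.1732.
Order-3 term: 1/30240 · (2.35750e-06 − 3.48633e-06) = -3.73290e-11.
Running total after k=3: 69.1732.
Order-4 term: −1/1209600 · (2.92265e-09 − 4.23656e-09) = 1.08623e-15.

S_4 ≈ 69.1732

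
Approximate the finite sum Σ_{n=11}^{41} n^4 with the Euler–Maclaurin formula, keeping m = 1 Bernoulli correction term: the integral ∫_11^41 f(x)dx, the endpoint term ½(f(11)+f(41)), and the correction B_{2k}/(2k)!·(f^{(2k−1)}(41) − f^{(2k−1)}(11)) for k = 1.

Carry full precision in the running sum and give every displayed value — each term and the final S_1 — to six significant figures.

S_1 ≈ 2.45818e+07

∫_11^41 x^4 dx evaluates to 2.31390e+07.
Boundary: ½(f(11) + f(41)) = ½(14641.0 + 2.82576e+06) = 1.42020e+06.
Integral + boundary = 2.45592e+07.
k=1: B_{2}/(2)! × [f^{(1)}(41) − f^{(1)}(11)] = 1/12 × (275684 − 5324.00) = 22530.0.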